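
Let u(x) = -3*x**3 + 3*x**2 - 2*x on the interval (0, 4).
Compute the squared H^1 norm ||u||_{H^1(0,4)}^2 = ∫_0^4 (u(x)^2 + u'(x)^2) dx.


||u||_{H^1}^2 = 2460368/105

The H^1 norm (squared) on an interval (0, L) is
  ||u||_{H^1}^2 = ∫_0^L u(x)^2 dx + ∫_0^L u'(x)^2 dx.
Compute u'(x) = -9*x**2 + 6*x - 2.
Then u(x)^2 = 9*x**6 - 18*x**5 + 21*x**4 - 12*x**3 + 4*x**2 and u'(x)^2 = 81*x**4 - 108*x**3 + 72*x**2 - 24*x + 4.
Integrate each monomial from 0 to 4 using ∫_0^4 c·x^n dx = c·4^(n+1)/(n+1):
  ∫_0^4 u(x)^2 dx = ∫_0^4 (9*x^6 - 18*x^5 + 21*x^4 - 12*x^3 + 4*x^2) dx. Term by term:
    ∫_0^4 9*x^6 dx = 147456/7;  ∫_0^4 -18*x^5 dx = -12288;  ∫_0^4 21*x^4 dx = 21504/5;
    ∫_0^4 -12*x^3 dx = -768;  ∫_0^4 4*x^2 dx = 256/3.
  Sum: 147456/7 − 12288 + 21504/5 − 768 + 256/3 = 1301504/105.
  ∫_0^4 u'(x)^2 dx = ∫_0^4 (81*x^4 - 108*x^3 + 72*x^2 - 24*x + 4) dx. Term by term:
    ∫_0^4 81*x^4 dx = 82944/5;  ∫_0^4 -108*x^3 dx = -6912;  ∫_0^4 72*x^2 dx = 1536;
    ∫_0^4 -24*x dx = -192;  ∫_0^4 4 dx = 16.
  Sum: 82944/5 − 6912 + 1536 − 192 + 16 = 55184/5.
Adding: ||u||_{H^1}^2 = 1301504/105 + 55184/5 = 2460368/105.


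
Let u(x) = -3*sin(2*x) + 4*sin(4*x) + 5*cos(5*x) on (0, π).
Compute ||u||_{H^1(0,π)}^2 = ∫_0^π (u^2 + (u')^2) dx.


||u||_{H^1(0,π)}^2 = -48880/63 + 967*π/2

u'(x) = -25*sin(5*x) - 6*cos(2*x) + 16*cos(4*x).
Expand u² and (u')² and integrate term by term on (0, π), using: for integers n ≥ 1, ∫_0^π sin²(nx) dx = ∫_0^π cos²(nx) dx = π/2; for n ≠ n', ∫_0^π sin(nx)sin(n'x) dx = ∫_0^π cos(nx)cos(n'x) dx = 0; and by product-to-sum, ∫_0^π sin(nx)cos(n'x) dx = ½∫_0^π [sin((n+n')x) + sin((n−n')x)] dx, which is 0 when n+n' is even and 2n/(n²−n'²) when n+n' is odd (it need not vanish on (0, π)).
  u² squared terms: (-3)²·∫sin(2x)² dx = 9·π/2 = 9*π/2;  (4)²·∫sin(4x)² dx = 16·π/2 = 8*π;  (5)²·∫cos(5x)² dx = 25·π/2 = 25*π/2.
  u² cross terms: 2·(-3)·(4)·∫sin(2x)·sin(4x) dx = -24·(0) = 0;  2·(-3)·(5)·∫sin(2x)·cos(5x) dx = -30·(-4/21) = 40/7;  2·(4)·(5)·∫sin(4x)·cos(5x) dx = 40·(-8/9) = -320/9.
  So ∫_0^π u² dx = 9*π/2 + 8*π + 25*π/2 + 0 + 40/7 − 320/9 = -1880/63 + 25*π.
  (u')² squared terms: (-25)²·∫sin(5x)² dx = 625·π/2 = 625*π/2;  (-6)²·∫cos(2x)² dx = 36·π/2 = 18*π;  (16)²·∫cos(4x)² dx = 256·π/2 = 128*π.
  (u')² cross terms: 2·(-25)·(-6)·∫sin(5x)·cos(2x) dx = 300·(10/21) = 1000/7;  2·(-25)·(16)·∫sin(5x)·cos(4x) dx = -800·(10/9) = -8000/9;  2·(-6)·(16)·∫cos(2x)·cos(4x) dx = -192·(0) = 0.
  So ∫_0^π (u')² dx = 625*π/2 + 18*π + 128*π + 1000/7 − 8000/9 + 0 = -47000/63 + 917*π/2.
||u||_{H^1}^2 = (-1880/63 + 25*π) + (-47000/63 + 917*π/2) = -48880/63 + 967*π/2.


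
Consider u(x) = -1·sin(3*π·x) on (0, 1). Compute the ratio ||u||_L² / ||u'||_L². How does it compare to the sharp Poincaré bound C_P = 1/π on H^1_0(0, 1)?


||u||_L² / ||u'||_L² = 1/(3*π) < C_P = 1/π.

u(x) = -1·sin(3*π·x), so u'(x) = -3*π*cos(3*π*x).
Writing u(x) = A·sin(kπx/L) with A = -1 and k = 3, use ∫_0^L sin²(kπx/L) dx = L/2 and ∫_0^L cos²(kπx/L) dx = L/2.
u² = 1·sin²(3*π·x) and (u')² = 9*π^2·cos²(3*π·x), and each of sin², cos² integrates to L/2 = 1/2 over (0, 1).
∫_0^1 u² dx = 1/2, so ||u||_L² = sqrt(2)/2.
∫_0^1 (u')² dx = 9*π^2/2, so ||u'||_L² = 3*sqrt(2)*π/2.
Ratio ||u||_L² / ||u'||_L² = 1/(3*π).
Sharp Poincaré constant on H^1_0(0, 1) is C_P = L/π = 1/π, achieved by sin(π·x).
This is the k = 3 harmonic; the ratio L/(kπ) is strictly less than C_P = L/π, consistent with the sharp inequality ||u||_L² ≤ C_P ||u'||_L².


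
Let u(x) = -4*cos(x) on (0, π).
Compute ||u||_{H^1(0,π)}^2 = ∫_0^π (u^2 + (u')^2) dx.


||u||_{H^1(0,π)}^2 = 16*π

u'(x) = 4*sin(x).
Expand u² and (u')² and integrate term by term on (0, π), using: for integers n ≥ 1, ∫_0^π sin²(nx) dx = ∫_0^π cos²(nx) dx = π/2; for n ≠ n', ∫_0^π sin(nx)sin(n'x) dx = ∫_0^π cos(nx)cos(n'x) dx = 0; and by product-to-sum, ∫_0^π sin(nx)cos(n'x) dx = ½∫_0^π [sin((n+n')x) + sin((n−n')x)] dx, which is 0 when n+n' is even and 2n/(n²−n'²) when n+n' is odd (it need not vanish on (0, π)).
  u² squared terms: (-4)²·∫cos(x)² dx = 16·π/2 = 8*π.
  So ∫_0^π u² dx = 8*π.
  (u')² squared terms: (4)²·∫sin(x)² dx = 16·π/2 = 8*π.
  So ∫_0^π (u')² dx = 8*π.
||u||_{H^1}^2 = (8*π) + (8*π) = 16*π.


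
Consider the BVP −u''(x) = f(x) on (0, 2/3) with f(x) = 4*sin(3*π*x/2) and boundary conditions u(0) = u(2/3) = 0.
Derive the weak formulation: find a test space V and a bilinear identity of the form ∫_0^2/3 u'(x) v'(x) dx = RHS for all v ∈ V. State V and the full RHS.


V = H^1_0(0, 2/3) (so v(0) = v(2/3) = 0); weak form: ∫_0^2/3 u'v' dx = ∫_0^2/3 (4*sin(3*π*x/2)) v dx for all v ∈ V.

Multiply both sides by a test function v and integrate from 0 to 2/3:
  ∫_0^2/3 −u''(x) v(x) dx = ∫_0^2/3 f(x) v(x) dx.
Integrate the LHS by parts once:
  ∫_0^2/3 −u'' v dx = −[u'(x) v(x)]_0^2/3 + ∫_0^2/3 u'(x) v'(x) dx.
Thus ∫_0^2/3 u'(x) v'(x) dx = ∫_0^2/3 f(x) v(x) dx + [u'(x) v(x)]_0^2/3.
Choose V so that boundary terms are either known or forced to vanish.
u is Dirichlet: u(0) = u(2/3) = 0. Let V = H^1_0(0, 2/3); then v(0) = v(2/3) = 0, and [u' v]_0^2/3 = 0.
Weak formulation: find u (satisfying any essential BC) such that ∫_0^2/3 u'(x) v'(x) dx = ∫_0^2/3 f v dx for all v ∈ V.
Substituting f(x) = 4*sin(3*π*x/2), the right-hand side is ∫_0^2/3 (4*sin(3*π*x/2)) v dx.


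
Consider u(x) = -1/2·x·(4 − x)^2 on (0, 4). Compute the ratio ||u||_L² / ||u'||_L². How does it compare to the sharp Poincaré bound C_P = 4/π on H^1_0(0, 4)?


||u||_L² / ||u'||_L² = 2*sqrt(14)/7 < C_P = 4/π.

u(x) = -1/2·x·(4 − x)^2, so u'(x) = (4 - 3*x)*(x/2 - 2).
u(x) = -1/2·x·(4 − x)^2 vanishes at x = 0 and x = 4, so u ∈ H^1_0(0, 4). Differentiate via the product rule and integrate the resulting polynomials term by term.
  ∫_0^4 u² dx = ∫_0^4 (x^6/4 - 4*x^5 + 24*x^4 - 64*x^3 + 64*x^2) dx. Term by term:
    ∫_0^4 x^6/4 dx = 4096/7;  ∫_0^4 -4*x^5 dx = -8192/3;  ∫_0^4 24*x^4 dx = 24576/5;
    ∫_0^4 -64*x^3 dx = -4096;  ∫_0^4 64*x^2 dx = 4096/3.
  Sum: 4096/7 − 8192/3 + 24576/5 − 4096 + 4096/3 = 4096/105.
  ∫_0^4 (u')² dx = ∫_0^4 (9*x^4/4 - 24*x^3 + 88*x^2 - 128*x + 64) dx. Term by term:
    ∫_0^4 9*x^4/4 dx = 2304/5;  ∫_0^4 -24*x^3 dx = -1536;  ∫_0^4 88*x^2 dx = 5632/3;
    ∫_0^4 -128*x dx = -1024;  ∫_0^4 64 dx = 256.
  Sum: 2304/5 − 1536 + 5632/3 − 1024 + 256 = 512/15.
∫_0^4 u² dx = 4096/105, so ||u||_L² = 64*sqrt(105)/105.
∫_0^4 (u')² dx = 512/15, so ||u'||_L² = 16*sqrt(30)/15.
Ratio ||u||_L² / ||u'||_L² = 2*sqrt(14)/7.
Sharp Poincaré constant on H^1_0(0, 4) is C_P = L/π = 4/π, achieved by sin(π/4·x).
A polynomial bump cannot attain the sharp Poincaré constant (only the first sine eigenfunction does), so the ratio is strictly less than C_P, consistent with ||u||_L² ≤ C_P ||u'||_L².


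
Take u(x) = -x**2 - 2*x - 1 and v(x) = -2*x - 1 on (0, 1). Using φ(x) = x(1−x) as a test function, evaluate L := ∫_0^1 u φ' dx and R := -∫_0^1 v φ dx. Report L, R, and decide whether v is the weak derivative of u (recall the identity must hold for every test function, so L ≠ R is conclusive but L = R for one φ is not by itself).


LHS = 1/2, RHS = 1/3. No, v is not the weak derivative of u.

u(x) = -x**2 - 2*x - 1, classical derivative u'(x) = -2*x - 2.
φ(x) = x(1−x), so φ'(x) = 1 - 2*x.
Note φ(0) = φ(1) = 0, so the boundary term u·φ vanishes.
LHS = ∫_0^1 u(x) φ'(x) dx = ∫_0^1 (2*x^3 + 3*x^2 - 1) dx. Term by term:
  ∫_0^1 2*x^3 dx = 1/2;  ∫_0^1 3*x^2 dx = 1;  ∫_0^1 -1 dx = -1.
Sum: 1/2 + 1 − 1 = 1/2.
So LHS = 1/2.
∫_0^1 v(x) φ(x) dx = ∫_0^1 (2*x^3 - x^2 - x) dx. Term by term:
  ∫_0^1 2*x^3 dx = 1/2;  ∫_0^1 -x^2 dx = -1/3;  ∫_0^1 -x dx = -1/2.
Sum: 1/2 − 1/3 − 1/2 = -1/3.
So RHS = -∫_0^1 v(x) φ(x) dx = 1/3.
LHS − RHS = 1/6 ≠ 0, so the identity fails.
(For a valid weak derivative the identity must hold for EVERY test function, in particular this one. The failure shows v is NOT the weak derivative of u.)
Correct weak derivative would be u'(x) = -2*x - 2.


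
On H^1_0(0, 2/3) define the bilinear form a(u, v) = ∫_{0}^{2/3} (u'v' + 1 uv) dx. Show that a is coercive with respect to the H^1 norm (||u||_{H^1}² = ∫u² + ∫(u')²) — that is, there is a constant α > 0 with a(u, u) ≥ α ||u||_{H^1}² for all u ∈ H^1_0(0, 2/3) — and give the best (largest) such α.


α = 1

Coercivity of a(·,·) on H^1_0(0, 2/3) means a(u, u) ≥ α ||u||_{H^1}² for every u ∈ H^1_0.
The interval has length L = 2/3, and Poincaré/coercivity depend only on L. Here a(u, u) = ∫(u')² + (1)·∫u².
Here c = 1 ≥ 1, so a(u,u) = ∫(u')² + c∫u² ≥ ∫(u')² + ∫u² = ||u||_{H^1}², i.e. α = 1 works. No larger α is possible: a(u,u) ≥ α||u||_{H^1}² means (1−α)∫(u')² ≥ (α−c)∫u², and for the modes u_n = sin(nπ(x−x₀)/L) (x₀ the left endpoint) one has ∫u_n²/∫(u_n')² = (L/(nπ))² → 0, so a(u_n,u_n)/||u_n||_{H^1}² → 1. Hence the optimal constant is α = 1.
Therefore α = 1.


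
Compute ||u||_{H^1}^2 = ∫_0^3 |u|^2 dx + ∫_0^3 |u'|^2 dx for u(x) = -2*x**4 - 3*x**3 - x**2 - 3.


||u||_{H^1}^2 = 341028/5

The H^1 norm (squared) on an interval (0, L) is
  ||u||_{H^1}^2 = ∫_0^L u(x)^2 dx + ∫_0^L u'(x)^2 dx.
Compute u'(x) = -8*x**3 - 9*x**2 - 2*x.
Then u(x)^2 = 4*x**8 + 12*x**7 + 13*x**6 + 6*x**5 + 13*x**4 + 18*x**3 + 6*x**2 + 9 and u'(x)^2 = 64*x**6 + 144*x**5 + 113*x**4 + 36*x**3 + 4*x**2.
Integrate each monomial from 0 to 3 using ∫_0^3 c·x^n dx = c·3^(n+1)/(n+1):
  ∫_0^3 u(x)^2 dx = ∫_0^3 (4*x^8 + 12*x^7 + 13*x^6 + 6*x^5 + 13*x^4 + 18*x^3 + 6*x^2 + 9) dx. Term by term:
    ∫_0^3 4*x^8 dx = 8748;  ∫_0^3 12*x^7 dx = 19683/2;  ∫_0^3 13*x^6 dx = 28431/7;
    ∫_0^3 6*x^5 dx = 729;  ∫_0^3 13*x^4 dx = 3159/5;  ∫_0^3 18*x^3 dx = 729/2;
    ∫_0^3 6*x^2 dx = 54;  ∫_0^3 9 dx = 27.
  Sum: 8748 + 19683/2 + 28431/7 + 729 + 3159/5 + 729/2 + 54 + 27 = 856008/35.
  ∫_0^3 u'(x)^2 dx = ∫_0^3 (64*x^6 + 144*x^5 + 113*x^4 + 36*x^3 + 4*x^2) dx. Term by term:
    ∫_0^3 64*x^6 dx = 139968/7;  ∫_0^3 144*x^5 dx = 17496;  ∫_0^3 113*x^4 dx = 27459/5;
    ∫_0^3 36*x^3 dx = 729;  ∫_0^3 4*x^2 dx = 36.
  Sum: 139968/7 + 17496 + 27459/5 + 729 + 36 = 1531188/35.
Adding: ||u||_{H^1}^2 = 856008/35 + 1531188/35 = 341028/5.


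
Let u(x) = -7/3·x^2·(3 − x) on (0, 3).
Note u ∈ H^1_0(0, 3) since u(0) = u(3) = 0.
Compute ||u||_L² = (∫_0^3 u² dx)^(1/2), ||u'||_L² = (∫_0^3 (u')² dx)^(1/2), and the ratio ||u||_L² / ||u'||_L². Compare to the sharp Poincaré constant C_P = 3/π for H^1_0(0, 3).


||u||_L² / ||u'||_L² = 3*sqrt(14)/14 < C_P = 3/π.

u(x) = -7/3·x^2·(3 − x), so u'(x) = 7*x*(x - 2).
u(x) = -7/3·x^2·(3 − x) vanishes at x = 0 and x = 3, so u ∈ H^1_0(0, 3). Differentiate via the product rule and integrate the resulting polynomials term by term.
  ∫_0^3 u² dx = ∫_0^3 (49*x^6/9 - 98*x^5/3 + 49*x^4) dx. Term by term:
    ∫_0^3 49*x^6/9 dx = 1701;  ∫_0^3 -98*x^5/3 dx = -3969;  ∫_0^3 49*x^4 dx = 11907/5.
  Sum: 1701 − 3969 + 11907/5 = 567/5.
  ∫_0^3 (u')² dx = ∫_0^3 (49*x^4 - 196*x^3 + 196*x^2) dx. Term by term:
    ∫_0^3 49*x^4 dx = 11907/5;  ∫_0^3 -196*x^3 dx = -3969;  ∫_0^3 196*x^2 dx = 1764.
  Sum: 11907/5 − 3969 + 1764 = 882/5.
∫_0^3 u² dx = 567/5, so ||u||_L² = 9*sqrt(35)/5.
∫_0^3 (u')² dx = 882/5, so ||u'||_L² = 21*sqrt(10)/5.
Ratio ||u||_L² / ||u'||_L² = 3*sqrt(14)/14.
Sharp Poincaré constant on H^1_0(0, 3) is C_P = L/π = 3/π, achieved by sin(π/3·x).
A polynomial bump cannot attain the sharp Poincaré constant (only the first sine eigenfunction does), so the ratio is strictly less than C_P, consistent with ||u||_L² ≤ C_P ||u'||_L².


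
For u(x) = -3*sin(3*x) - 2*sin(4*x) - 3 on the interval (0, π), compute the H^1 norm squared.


||u||_{H^1(0,π)}^2 = 12 + 88*π

u'(x) = -9*cos(3*x) - 8*cos(4*x).
Expand u² and (u')² and integrate term by term on (0, π), using: for integers n ≥ 1, ∫_0^π sin²(nx) dx = ∫_0^π cos²(nx) dx = π/2; for n ≠ n', ∫_0^π sin(nx)sin(n'x) dx = ∫_0^π cos(nx)cos(n'x) dx = 0; and by product-to-sum, ∫_0^π sin(nx)cos(n'x) dx = ½∫_0^π [sin((n+n')x) + sin((n−n')x)] dx, which is 0 when n+n' is even and 2n/(n²−n'²) when n+n' is odd (it need not vanish on (0, π)). For the constant mode: ∫_0^π 1 dx = π, ∫_0^π cos(nx) dx = 0, ∫_0^π sin(nx) dx = (1−(−1)^n)/n.
  u² squared terms: (-3)²·∫1 dx = 9·π = 9*π;  (-3)²·∫sin(3x)² dx = 9·π/2 = 9*π/2;  (-2)²·∫sin(4x)² dx = 4·π/2 = 2*π.
  u² cross terms: 2·(-3)·(-3)·∫1·sin(3x) dx = 18·(2/3) = 12;  2·(-3)·(-2)·∫1·sin(4x) dx = 12·(0) = 0;  2·(-3)·(-2)·∫sin(3x)·sin(4x) dx = 12·(0) = 0.
  So ∫_0^π u² dx = 9*π + 9*π/2 + 2*π + 12 + 0 + 0 = 12 + 31*π/2.
  (u')² squared terms: (-9)²·∫cos(3x)² dx = 81·π/2 = 81*π/2;  (-8)²·∫cos(4x)² dx = 64·π/2 = 32*π.
  (u')² cross terms: 2·(-9)·(-8)·∫cos(3x)·cos(4x) dx = 144·(0) = 0.
  So ∫_0^π (u')² dx = 81*π/2 + 32*π + 0 = 145*π/2.
||u||_{H^1}^2 = (12 + 31*π/2) + (145*π/2) = 12 + 88*π.


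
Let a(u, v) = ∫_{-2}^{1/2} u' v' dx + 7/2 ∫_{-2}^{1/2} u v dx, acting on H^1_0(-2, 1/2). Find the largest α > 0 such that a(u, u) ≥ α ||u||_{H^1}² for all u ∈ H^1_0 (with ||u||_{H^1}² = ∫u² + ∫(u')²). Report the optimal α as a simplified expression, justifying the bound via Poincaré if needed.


α = 1

Coercivity of a(·,·) on H^1_0(-2, 1/2) means a(u, u) ≥ α ||u||_{H^1}² for every u ∈ H^1_0.
The interval has length L = 5/2, and Poincaré/coercivity depend only on L. Here a(u, u) = ∫(u')² + (7/2)·∫u².
Here c = 7/2 ≥ 1, so a(u,u) = ∫(u')² + c∫u² ≥ ∫(u')² + ∫u² = ||u||_{H^1}², i.e. α = 1 works. No larger α is possible: a(u,u) ≥ α||u||_{H^1}² means (1−α)∫(u')² ≥ (α−c)∫u², and for the modes u_n = sin(nπ(x−x₀)/L) (x₀ the left endpoint) one has ∫u_n²/∫(u_n')² = (L/(nπ))² → 0, so a(u_n,u_n)/||u_n||_{H^1}² → 1. Hence the optimal constant is α = 1.
Therefore α = 1.


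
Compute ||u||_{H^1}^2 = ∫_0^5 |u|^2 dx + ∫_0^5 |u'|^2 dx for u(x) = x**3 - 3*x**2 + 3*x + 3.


||u||_{H^1}^2 = 33430/7

The H^1 norm (squared) on an interval (0, L) is
  ||u||_{H^1}^2 = ∫_0^L u(x)^2 dx + ∫_0^L u'(x)^2 dx.
Compute u'(x) = 3*x**2 - 6*x + 3.
Then u(x)^2 = x**6 - 6*x**5 + 15*x**4 - 12*x**3 - 9*x**2 + 18*x + 9 and u'(x)^2 = 9*x**4 - 36*x**3 + 54*x**2 - 36*x + 9.
Integrate each monomial from 0 to 5 using ∫_0^5 c·x^n dx = c·5^(n+1)/(n+1):
  ∫_0^5 u(x)^2 dx = ∫_0^5 (x^6 - 6*x^5 + 15*x^4 - 12*x^3 - 9*x^2 + 18*x + 9) dx. Term by term:
    ∫_0^5 x^6 dx = 78125/7;  ∫_0^5 -6*x^5 dx = -15625;  ∫_0^5 15*x^4 dx = 9375;
    ∫_0^5 -12*x^3 dx = -1875;  ∫_0^5 -9*x^2 dx = -375;  ∫_0^5 18*x dx = 225;
    ∫_0^5 9 dx = 45.
  Sum: 78125/7 − 15625 + 9375 − 1875 − 375 + 225 + 45 = 20515/7.
  ∫_0^5 u'(x)^2 dx = ∫_0^5 (9*x^4 - 36*x^3 + 54*x^2 - 36*x + 9) dx. Term by term:
    ∫_0^5 9*x^4 dx = 5625;  ∫_0^5 -36*x^3 dx = -5625;  ∫_0^5 54*x^2 dx = 2250;
    ∫_0^5 -36*x dx = -450;  ∫_0^5 9 dx = 45.
  Sum: 5625 − 5625 + 2250 − 450 + 45 = 1845.
Adding: ||u||_{H^1}^2 = 20515/7 + 1845 = 33430/7.


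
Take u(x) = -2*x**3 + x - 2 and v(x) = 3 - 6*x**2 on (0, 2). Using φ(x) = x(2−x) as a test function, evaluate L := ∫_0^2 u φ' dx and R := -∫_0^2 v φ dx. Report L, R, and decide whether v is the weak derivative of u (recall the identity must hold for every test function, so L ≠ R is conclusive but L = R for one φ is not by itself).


LHS = 124/15, RHS = 28/5. No, v is not the weak derivative of u.

u(x) = -2*x**3 + x - 2, classical derivative u'(x) = 1 - 6*x**2.
φ(x) = x(2−x), so φ'(x) = 2 - 2*x.
Note φ(0) = φ(2) = 0, so the boundary term u·φ vanishes.
LHS = ∫_0^2 u(x) φ'(x) dx = ∫_0^2 (4*x^4 - 4*x^3 - 2*x^2 + 6*x - 4) dx. Term by term:
  ∫_0^2 4*x^4 dx = 128/5;  ∫_0^2 -4*x^3 dx = -16;  ∫_0^2 -2*x^2 dx = -16/3;
  ∫_0^2 6*x dx = 12;  ∫_0^2 -4 dx = -8.
Sum: 128/5 − 16 − 16/3 + 12 − 8 = 124/15.
So LHS = 124/15.
∫_0^2 v(x) φ(x) dx = ∫_0^2 (6*x^4 - 12*x^3 - 3*x^2 + 6*x) dx. Term by term:
  ∫_0^2 6*x^4 dx = 192/5;  ∫_0^2 -12*x^3 dx = -48;  ∫_0^2 -3*x^2 dx = -8;
  ∫_0^2 6*x dx = 12.
Sum: 192/5 − 48 − 8 + 12 = -28/5.
So RHS = -∫_0^2 v(x) φ(x) dx = 28/5.
LHS − RHS = 8/3 ≠ 0, so the identity fails.
(For a valid weak derivative the identity must hold for EVERY test function, in particular this one. The failure shows v is NOT the weak derivative of u.)
Correct weak derivative would be u'(x) = 1 - 6*x**2.


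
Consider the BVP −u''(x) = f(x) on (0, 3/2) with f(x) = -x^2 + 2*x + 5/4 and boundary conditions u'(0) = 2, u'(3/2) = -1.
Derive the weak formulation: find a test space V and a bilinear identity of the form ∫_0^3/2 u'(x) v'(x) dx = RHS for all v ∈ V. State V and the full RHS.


V = H^1(0, 3/2) (v unrestricted at boundary; u is determined up to an additive constant); weak form: ∫_0^3/2 u'v' dx = ∫_0^3/2 (-x^2 + 2*x + 5/4) v dx − v(3/2) − 2·v(0) for all v ∈ V.

Multiply both sides by a test function v and integrate from 0 to 3/2:
  ∫_0^3/2 −u''(x) v(x) dx = ∫_0^3/2 f(x) v(x) dx.
Integrate the LHS by parts once:
  ∫_0^3/2 −u'' v dx = −[u'(x) v(x)]_0^3/2 + ∫_0^3/2 u'(x) v'(x) dx.
Thus ∫_0^3/2 u'(x) v'(x) dx = ∫_0^3/2 f(x) v(x) dx + [u'(x) v(x)]_0^3/2.
Choose V so that boundary terms are either known or forced to vanish.
u has inhomogeneous Neumann u'(0) = 2, u'(3/2) = -1. [u' v]_0^3/2 = (-1)·v(3/2) − (2)·v(0) = − v(3/2) − 2·v(0). Take V = H^1(0, 3/2); boundary term becomes part of RHS.
Weak formulation: find u (satisfying any essential BC) such that ∫_0^3/2 u'(x) v'(x) dx = ∫_0^3/2 f v dx − v(3/2) − 2·v(0) for all v ∈ V (Neumann data are natural BCs: they enter the RHS as boundary terms).
Substituting f(x) = -x^2 + 2*x + 5/4, the right-hand side is ∫_0^3/2 (-x^2 + 2*x + 5/4) v dx − v(3/2) − 2·v(0).
Compatibility check (pure Neumann): taking v ≡ 1 ∈ V gives 0 = ∫_0^3/2 f dx + (-1) − (2), i.e. ∫_0^3/2 f dx must equal u'(0) − u'(3/2) = 3. Indeed ∫_0^3/2 (-x^2 + 2*x + 5/4) dx = 3, so the data are compatible. The solution is then unique only up to an additive constant (fix it e.g. by requiring ∫_0^3/2 u dx = 0).


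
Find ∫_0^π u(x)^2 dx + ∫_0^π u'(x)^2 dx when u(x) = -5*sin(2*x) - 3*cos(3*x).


||u||_{H^1(0,π)}^2 = -240 + 215*π/2

u'(x) = 9*sin(3*x) - 10*cos(2*x).
Expand u² and (u')² and integrate term by term on (0, π), using: for integers n ≥ 1, ∫_0^π sin²(nx) dx = ∫_0^π cos²(nx) dx = π/2; for n ≠ n', ∫_0^π sin(nx)sin(n'x) dx = ∫_0^π cos(nx)cos(n'x) dx = 0; and by product-to-sum, ∫_0^π sin(nx)cos(n'x) dx = ½∫_0^π [sin((n+n')x) + sin((n−n')x)] dx, which is 0 when n+n' is even and 2n/(n²−n'²) when n+n' is odd (it need not vanish on (0, π)).
  u² squared terms: (-5)²·∫sin(2x)² dx = 25·π/2 = 25*π/2;  (-3)²·∫cos(3x)² dx = 9·π/2 = 9*π/2.
  u² cross terms: 2·(-5)·(-3)·∫sin(2x)·cos(3x) dx = 30·(-4/5) = -24.
  So ∫_0^π u² dx = 25*π/2 + 9*π/2 − 24 = -24 + 17*π.
  (u')² squared terms: (-10)²·∫cos(2x)² dx = 100·π/2 = 50*π;  (9)²·∫sin(3x)² dx = 81·π/2 = 81*π/2.
  (u')² cross terms: 2·(-10)·(9)·∫cos(2x)·sin(3x) dx = -180·(6/5) = -216.
  So ∫_0^π (u')² dx = 50*π + 81*π/2 − 216 = -216 + 181*π/2.
||u||_{H^1}^2 = (-24 + 17*π) + (-216 + 181*π/2) = -240 + 215*π/2.


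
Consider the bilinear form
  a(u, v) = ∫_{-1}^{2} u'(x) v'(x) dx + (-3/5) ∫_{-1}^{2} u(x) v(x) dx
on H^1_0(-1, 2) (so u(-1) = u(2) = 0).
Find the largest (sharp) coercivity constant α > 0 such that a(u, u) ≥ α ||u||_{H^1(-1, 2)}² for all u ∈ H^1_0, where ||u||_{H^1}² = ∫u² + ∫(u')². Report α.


α = (-27/5 + π^2)/(9 + π^2)

Coercivity of a(·,·) on H^1_0(-1, 2) means a(u, u) ≥ α ||u||_{H^1}² for every u ∈ H^1_0.
The interval has length L = 3, and Poincaré/coercivity depend only on L. Here a(u, u) = ∫(u')² + (-3/5)·∫u².
Here c = -3/5 < 0 with |c| < (π/L)² = π^2/9, so coercivity still holds. The condition a(u,u) ≥ α||u||_{H^1}² reads (1−α)∫(u')² ≥ (α−c)∫u². Any admissible α is ≤ 1 (rapidly oscillating u have ∫u²/∫(u')² → 0), and α = 1 would force 0 ≥ (1−c)∫u², impossible since c < 1; so 1−α > 0. By the sharp Poincaré inequality on H^1_0 of an interval of length L, ∫(u')² ≥ (π/L)²∫u² with equality for the first sine mode sin(π(x−x₀)/L) (x₀ the left endpoint), so the inequality holds for all u iff (1−α)(π/L)² ≥ α − c, i.e. α ≤ ((π/L)² + c)/((π/L)² + 1) = (1 + c(L/π)²)/(1 + (L/π)²). (Direct route, valid since c ≤ 0: Poincaré gives c∫u² ≥ c(L/π)²∫(u')², so a(u,u) ≥ (1 + c(L/π)²)∫(u')², while ||u||_{H^1}² ≤ (1 + (L/π)²)∫(u')²; dividing yields the same α.) With (π/L)² = π^2/9 and c = -3/5, the largest admissible constant is α = ((π/L)² + c)/((π/L)² + 1).
Simplifying, α = (-27/5 + π^2)/(9 + π^2).


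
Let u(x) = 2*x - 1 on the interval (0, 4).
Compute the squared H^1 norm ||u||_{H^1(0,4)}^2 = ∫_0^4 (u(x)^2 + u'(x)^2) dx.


||u||_{H^1}^2 = 220/3

The H^1 norm (squared) on an interval (0, L) is
  ||u||_{H^1}^2 = ∫_0^L u(x)^2 dx + ∫_0^L u'(x)^2 dx.
Compute u'(x) = 2.
Then u(x)^2 = 4*x**2 - 4*x + 1 and u'(x)^2 = 4.
Integrate each monomial from 0 to 4 using ∫_0^4 c·x^n dx = c·4^(n+1)/(n+1):
  ∫_0^4 u(x)^2 dx = ∫_0^4 (4*x^2 - 4*x + 1) dx. Term by term:
    ∫_0^4 4*x^2 dx = 256/3;  ∫_0^4 -4*x dx = -32;  ∫_0^4 1 dx = 4.
  Sum: 256/3 − 32 + 4 = 172/3.
  ∫_0^4 u'(x)^2 dx = ∫_0^4 (4) dx. Term by term:
    ∫_0^4 4 dx = 16.
Adding: ||u||_{H^1}^2 = 172/3 + 16 = 220/3.


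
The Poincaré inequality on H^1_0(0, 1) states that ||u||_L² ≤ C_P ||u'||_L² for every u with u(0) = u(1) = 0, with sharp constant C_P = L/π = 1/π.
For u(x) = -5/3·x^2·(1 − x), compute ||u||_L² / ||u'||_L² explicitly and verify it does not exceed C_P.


||u||_L² / ||u'||_L² = sqrt(14)/14 < C_P = 1/π.

u(x) = -5/3·x^2·(1 − x), so u'(x) = 5*x*(3*x - 2)/3.
u(x) = -5/3·x^2·(1 − x) vanishes at x = 0 and x = 1, so u ∈ H^1_0(0, 1). Differentiate via the product rule and integrate the resulting polynomials term by term.
  ∫_0^1 u² dx = ∫_0^1 (25*x^6/9 - 50*x^5/9 + 25*x^4/9) dx. Term by term:
    ∫_0^1 25*x^6/9 dx = 25/63;  ∫_0^1 -50*x^5/9 dx = -25/27;  ∫_0^1 25*x^4/9 dx = 5/9.
  Sum: 25/63 − 25/27 + 5/9 = 5/189.
  ∫_0^1 (u')² dx = ∫_0^1 (25*x^4 - 100*x^3/3 + 100*x^2/9) dx. Term by term:
    ∫_0^1 25*x^4 dx = 5;  ∫_0^1 -100*x^3/3 dx = -25/3;  ∫_0^1 100*x^2/9 dx = 100/27.
  Sum: 5 − 25/3 + 100/27 = 10/27.
∫_0^1 u² dx = 5/189, so ||u||_L² = sqrt(105)/63.
∫_0^1 (u')² dx = 10/27, so ||u'||_L² = sqrt(30)/9.
Ratio ||u||_L² / ||u'||_L² = sqrt(14)/14.
Sharp Poincaré constant on H^1_0(0, 1) is C_P = L/π = 1/π, achieved by sin(π·x).
A polynomial bump cannot attain the sharp Poincaré constant (only the first sine eigenfunction does), so the ratio is strictly less than C_P, consistent with ||u||_L² ≤ C_P ||u'||_L².


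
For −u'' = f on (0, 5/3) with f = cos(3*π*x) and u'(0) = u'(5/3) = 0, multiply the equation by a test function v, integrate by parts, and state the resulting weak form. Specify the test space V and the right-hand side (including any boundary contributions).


V = H^1(0, 5/3) (no boundary constraint on v; u is determined up to an additive constant); weak form: ∫_0^5/3 u'v' dx = ∫_0^5/3 (cos(3*π*x)) v dx for all v ∈ V.

Multiply both sides by a test function v and integrate from 0 to 5/3:
  ∫_0^5/3 −u''(x) v(x) dx = ∫_0^5/3 f(x) v(x) dx.
Integrate the LHS by parts once:
  ∫_0^5/3 −u'' v dx = −[u'(x) v(x)]_0^5/3 + ∫_0^5/3 u'(x) v'(x) dx.
Thus ∫_0^5/3 u'(x) v'(x) dx = ∫_0^5/3 f(x) v(x) dx + [u'(x) v(x)]_0^5/3.
Choose V so that boundary terms are either known or forced to vanish.
u has homogeneous Neumann: u'(0) = u'(5/3) = 0. So [u' v]_0^5/3 = 0·v(5/3) − 0·v(0) = 0 for any v; take V = H^1(0, 5/3).
Weak formulation: find u (satisfying any essential BC) such that ∫_0^5/3 u'(x) v'(x) dx = ∫_0^5/3 f v dx for all v ∈ V (homogeneous Neumann, so boundary terms vanish).
Substituting f(x) = cos(3*π*x), the right-hand side is ∫_0^5/3 (cos(3*π*x)) v dx.
Compatibility check (pure Neumann): taking v ≡ 1 ∈ V gives 0 = ∫_0^5/3 f dx + (0) − (0), i.e. ∫_0^5/3 f dx must equal u'(0) − u'(5/3) = 0. Indeed ∫_0^5/3 (cos(3*π*x)) dx = 0, so the data are compatible. The solution is then unique only up to an additive constant (fix it e.g. by requiring ∫_0^5/3 u dx = 0).


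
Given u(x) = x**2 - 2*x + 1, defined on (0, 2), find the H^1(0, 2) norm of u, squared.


||u||_{H^1}^2 = 46/15

The H^1 norm (squared) on an interval (0, L) is
  ||u||_{H^1}^2 = ∫_0^L u(x)^2 dx + ∫_0^L u'(x)^2 dx.
Compute u'(x) = 2*x - 2.
Then u(x)^2 = x**4 - 4*x**3 + 6*x**2 - 4*x + 1 and u'(x)^2 = 4*x**2 - 8*x + 4.
Integrate each monomial from 0 to 2 using ∫_0^2 c·x^n dx = c·2^(n+1)/(n+1):
  ∫_0^2 u(x)^2 dx = ∫_0^2 (x^4 - 4*x^3 + 6*x^2 - 4*x + 1) dx. Term by term:
    ∫_0^2 x^4 dx = 32/5;  ∫_0^2 -4*x^3 dx = -16;  ∫_0^2 6*x^2 dx = 16;
    ∫_0^2 -4*x dx = -8;  ∫_0^2 1 dx = 2.
  Sum: 32/5 − 16 + 16 − 8 + 2 = 2/5.
  ∫_0^2 u'(x)^2 dx = ∫_0^2 (4*x^2 - 8*x + 4) dx. Term by term:
    ∫_0^2 4*x^2 dx = 32/3;  ∫_0^2 -8*x dx = -16;  ∫_0^2 4 dx = 8.
  Sum: 32/3 − 16 + 8 = 8/3.
Adding: ||u||_{H^1}^2 = 2/5 + 8/3 = 46/15.


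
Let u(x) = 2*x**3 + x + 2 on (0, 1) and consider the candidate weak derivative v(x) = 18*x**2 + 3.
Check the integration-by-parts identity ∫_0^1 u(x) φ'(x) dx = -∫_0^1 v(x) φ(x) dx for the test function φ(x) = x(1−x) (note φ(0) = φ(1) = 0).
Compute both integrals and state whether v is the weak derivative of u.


LHS = -7/15, RHS = -7/5. No, v is not the weak derivative of u.

u(x) = 2*x**3 + x + 2, classical derivative u'(x) = 6*x**2 + 1.
φ(x) = x(1−x), so φ'(x) = 1 - 2*x.
Note φ(0) = φ(1) = 0, so the boundary term u·φ vanishes.
LHS = ∫_0^1 u(x) φ'(x) dx = ∫_0^1 (-4*x^4 + 2*x^3 - 2*x^2 - 3*x + 2) dx. Term by term:
  ∫_0^1 -4*x^4 dx = -4/5;  ∫_0^1 2*x^3 dx = 1/2;  ∫_0^1 -2*x^2 dx = -2/3;
  ∫_0^1 -3*x dx = -3/2;  ∫_0^1 2 dx = 2.
Sum: -4/5 + 1/2 − 2/3 − 3/2 + 2 = -7/15.
So LHS = -7/15.
∫_0^1 v(x) φ(x) dx = ∫_0^1 (-18*x^4 + 18*x^3 - 3*x^2 + 3*x) dx. Term by term:
  ∫_0^1 -18*x^4 dx = -18/5;  ∫_0^1 18*x^3 dx = 9/2;  ∫_0^1 -3*x^2 dx = -1;
  ∫_0^1 3*x dx = 3/2.
Sum: -18/5 + 9/2 − 1 + 3/2 = 7/5.
So RHS = -∫_0^1 v(x) φ(x) dx = -7/5.
LHS − RHS = 14/15 ≠ 0, so the identity fails.
(For a valid weak derivative the identity must hold for EVERY test function, in particular this one. The failure shows v is NOT the weak derivative of u.)
Correct weak derivative would be u'(x) = 6*x**2 + 1.


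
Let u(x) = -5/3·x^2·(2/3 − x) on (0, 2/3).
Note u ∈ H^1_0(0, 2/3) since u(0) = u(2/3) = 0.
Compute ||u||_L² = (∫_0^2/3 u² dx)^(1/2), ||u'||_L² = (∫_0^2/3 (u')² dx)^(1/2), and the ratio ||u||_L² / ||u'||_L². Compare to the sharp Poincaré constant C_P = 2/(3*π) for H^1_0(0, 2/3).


||u||_L² / ||u'||_L² = sqrt(14)/21 < C_P = 2/(3*π).

u(x) = -5/3·x^2·(2/3 − x), so u'(x) = 5*x*(9*x - 4)/9.
u(x) = -5/3·x^2·(2/3 − x) vanishes at x = 0 and x = 2/3, so u ∈ H^1_0(0, 2/3). Differentiate via the product rule and integrate the resulting polynomials term by term.
  ∫_0^2/3 u² dx = ∫_0^2/3 (25*x^6/9 - 100*x^5/27 + 100*x^4/81) dx. Term by term:
    ∫_0^2/3 25*x^6/9 dx = 3200/137781;  ∫_0^2/3 -100*x^5/27 dx = -3200/59049;  ∫_0^2/3 100*x^4/81 dx = 640/19683.
  Sum: 3200/137781 − 3200/59049 + 640/19683 = 640/413343.
  ∫_0^2/3 (u')² dx = ∫_0^2/3 (25*x^4 - 200*x^3/9 + 400*x^2/81) dx. Term by term:
    ∫_0^2/3 25*x^4 dx = 160/243;  ∫_0^2/3 -200*x^3/9 dx = -800/729;  ∫_0^2/3 400*x^2/81 dx = 3200/6561.
  Sum: 160/243 − 800/729 + 3200/6561 = 320/6561.
∫_0^2/3 u² dx = 640/413343, so ||u||_L² = 8*sqrt(70)/1701.
∫_0^2/3 (u')² dx = 320/6561, so ||u'||_L² = 8*sqrt(5)/81.
Ratio ||u||_L² / ||u'||_L² = sqrt(14)/21.
Sharp Poincaré constant on H^1_0(0, 2/3) is C_P = L/π = 2/(3*π), achieved by sin(3*π/2·x).
A polynomial bump cannot attain the sharp Poincaré constant (only the first sine eigenfunction does), so the ratio is strictly less than C_P, consistent with ||u||_L² ≤ C_P ||u'||_L².


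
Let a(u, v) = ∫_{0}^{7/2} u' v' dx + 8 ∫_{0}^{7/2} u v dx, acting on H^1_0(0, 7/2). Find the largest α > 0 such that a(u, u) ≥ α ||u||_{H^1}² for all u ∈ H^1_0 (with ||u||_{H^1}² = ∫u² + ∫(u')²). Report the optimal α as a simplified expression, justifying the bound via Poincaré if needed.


α = 1

Coercivity of a(·,·) on H^1_0(0, 7/2) means a(u, u) ≥ α ||u||_{H^1}² for every u ∈ H^1_0.
The interval has length L = 7/2, and Poincaré/coercivity depend only on L. Here a(u, u) = ∫(u')² + (8)·∫u².
Here c = 8 ≥ 1, so a(u,u) = ∫(u')² + c∫u² ≥ ∫(u')² + ∫u² = ||u||_{H^1}², i.e. α = 1 works. No larger α is possible: a(u,u) ≥ α||u||_{H^1}² means (1−α)∫(u')² ≥ (α−c)∫u², and for the modes u_n = sin(nπ(x−x₀)/L) (x₀ the left endpoint) one has ∫u_n²/∫(u_n')² = (L/(nπ))² → 0, so a(u_n,u_n)/||u_n||_{H^1}² → 1. Hence the optimal constant is α = 1.
Therefore α = 1.


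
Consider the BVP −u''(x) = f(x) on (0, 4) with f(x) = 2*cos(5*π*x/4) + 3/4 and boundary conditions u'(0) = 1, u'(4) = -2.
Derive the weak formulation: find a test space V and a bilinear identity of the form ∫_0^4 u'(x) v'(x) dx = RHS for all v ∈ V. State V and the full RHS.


V = H^1(0, 4) (v unrestricted at boundary; u is determined up to an additive constant); weak form: ∫_0^4 u'v' dx = ∫_0^4 (2*cos(5*π*x/4) + 3/4) v dx − 2·v(4) − v(0) for all v ∈ V.

Multiply both sides by a test function v and integrate from 0 to 4:
  ∫_0^4 −u''(x) v(x) dx = ∫_0^4 f(x) v(x) dx.
Integrate the LHS by parts once:
  ∫_0^4 −u'' v dx = −[u'(x) v(x)]_0^4 + ∫_0^4 u'(x) v'(x) dx.
Thus ∫_0^4 u'(x) v'(x) dx = ∫_0^4 f(x) v(x) dx + [u'(x) v(x)]_0^4.
Choose V so that boundary terms are either known or forced to vanish.
u has inhomogeneous Neumann u'(0) = 1, u'(4) = -2. [u' v]_0^4 = (-2)·v(4) − (1)·v(0) = − 2·v(4) − v(0). Take V = H^1(0, 4); boundary term becomes part of RHS.
Weak formulation: find u (satisfying any essential BC) such that ∫_0^4 u'(x) v'(x) dx = ∫_0^4 f v dx − 2·v(4) − v(0) for all v ∈ V (Neumann data are natural BCs: they enter the RHS as boundary terms).
Substituting f(x) = 2*cos(5*π*x/4) + 3/4, the right-hand side is ∫_0^4 (2*cos(5*π*x/4) + 3/4) v dx − 2·v(4) − v(0).
Compatibility check (pure Neumann): taking v ≡ 1 ∈ V gives 0 = ∫_0^4 f dx + (-2) − (1), i.e. ∫_0^4 f dx must equal u'(0) − u'(4) = 3. Indeed ∫_0^4 (2*cos(5*π*x/4) + 3/4) dx = 3, so the data are compatible. The solution is then unique only up to an additive constant (fix it e.g. by requiring ∫_0^4 u dx = 0).


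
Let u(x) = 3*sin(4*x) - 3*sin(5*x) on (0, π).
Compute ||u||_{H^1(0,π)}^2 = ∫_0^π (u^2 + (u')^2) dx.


||u||_{H^1(0,π)}^2 = 387*π/2

u'(x) = 12*cos(4*x) - 15*cos(5*x).
Expand u² and (u')² and integrate term by term on (0, π), using: for integers n ≥ 1, ∫_0^π sin²(nx) dx = ∫_0^π cos²(nx) dx = π/2; for n ≠ n', ∫_0^π sin(nx)sin(n'x) dx = ∫_0^π cos(nx)cos(n'x) dx = 0; and by product-to-sum, ∫_0^π sin(nx)cos(n'x) dx = ½∫_0^π [sin((n+n')x) + sin((n−n')x)] dx, which is 0 when n+n' is even and 2n/(n²−n'²) when n+n' is odd (it need not vanish on (0, π)).
  u² squared terms: (-3)²·∫sin(5x)² dx = 9·π/2 = 9*π/2;  (3)²·∫sin(4x)² dx = 9·π/2 = 9*π/2.
  u² cross terms: 2·(-3)·(3)·∫sin(5x)·sin(4x) dx = -18·(0) = 0.
  So ∫_0^π u² dx = 9*π/2 + 9*π/2 + 0 = 9*π.
  (u')² squared terms: (-15)²·∫cos(5x)² dx = 225·π/2 = 225*π/2;  (12)²·∫cos(4x)² dx = 144·π/2 = 72*π.
  (u')² cross terms: 2·(-15)·(12)·∫cos(5x)·cos(4x) dx = -360·(0) = 0.
  So ∫_0^π (u')² dx = 225*π/2 + 72*π + 0 = 369*π/2.
||u||_{H^1}^2 = (9*π) + (369*π/2) = 387*π/2.


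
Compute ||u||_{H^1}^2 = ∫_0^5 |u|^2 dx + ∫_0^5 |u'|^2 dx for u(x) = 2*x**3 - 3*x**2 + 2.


||u||_{H^1}^2 = 227765/7

The H^1 norm (squared) on an interval (0, L) is
  ||u||_{H^1}^2 = ∫_0^L u(x)^2 dx + ∫_0^L u'(x)^2 dx.
Compute u'(x) = 6*x**2 - 6*x.
Then u(x)^2 = 4*x**6 - 12*x**5 + 9*x**4 + 8*x**3 - 12*x**2 + 4 and u'(x)^2 = 36*x**4 - 72*x**3 + 36*x**2.
Integrate each monomial from 0 to 5 using ∫_0^5 c·x^n dx = c·5^(n+1)/(n+1):
  ∫_0^5 u(x)^2 dx = ∫_0^5 (4*x^6 - 12*x^5 + 9*x^4 + 8*x^3 - 12*x^2 + 4) dx. Term by term:
    ∫_0^5 4*x^6 dx = 312500/7;  ∫_0^5 -12*x^5 dx = -31250;  ∫_0^5 9*x^4 dx = 5625;
    ∫_0^5 8*x^3 dx = 1250;  ∫_0^5 -12*x^2 dx = -500;  ∫_0^5 4 dx = 20.
  Sum: 312500/7 − 31250 + 5625 + 1250 − 500 + 20 = 138515/7.
  ∫_0^5 u'(x)^2 dx = ∫_0^5 (36*x^4 - 72*x^3 + 36*x^2) dx. Term by term:
    ∫_0^5 36*x^4 dx = 22500;  ∫_0^5 -72*x^3 dx = -11250;  ∫_0^5 36*x^2 dx = 1500.
  Sum: 22500 − 11250 + 1500 = 12750.
Adding: ||u||_{H^1}^2 = 138515/7 + 12750 = 227765/7.


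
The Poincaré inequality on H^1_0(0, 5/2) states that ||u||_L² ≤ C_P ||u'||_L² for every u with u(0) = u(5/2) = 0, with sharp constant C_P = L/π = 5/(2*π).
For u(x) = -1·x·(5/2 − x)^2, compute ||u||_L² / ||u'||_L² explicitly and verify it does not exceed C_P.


||u||_L² / ||u'||_L² = 5*sqrt(14)/28 < C_P = 5/(2*π).

u(x) = -1·x·(5/2 − x)^2, so u'(x) = (5 - 6*x)*(2*x - 5)/4.
u(x) = -1·x·(5/2 − x)^2 vanishes at x = 0 and x = 5/2, so u ∈ H^1_0(0, 5/2). Differentiate via the product rule and integrate the resulting polynomials term by term.
  ∫_0^5/2 u² dx = ∫_0^5/2 (x^6 - 10*x^5 + 75*x^4/2 - 125*x^3/2 + 625*x^2/16) dx. Term by term:
    ∫_0^5/2 x^6 dx = 78125/896;  ∫_0^5/2 -10*x^5 dx = -78125/192;  ∫_0^5/2 75*x^4/2 dx = 46875/64;
    ∫_0^5/2 -125*x^3/2 dx = -78125/128;  ∫_0^5/2 625*x^2/16 dx = 78125/384.
  Sum: 78125/896 − 78125/192 + 46875/64 − 78125/128 + 78125/384 = 15625/2688.
  ∫_0^5/2 (u')² dx = ∫_0^5/2 (9*x^4 - 60*x^3 + 275*x^2/2 - 125*x + 625/16) dx. Term by term:
    ∫_0^5/2 9*x^4 dx = 5625/32;  ∫_0^5/2 -60*x^3 dx = -9375/16;  ∫_0^5/2 275*x^2/2 dx = 34375/48;
    ∫_0^5/2 -125*x dx = -3125/8;  ∫_0^5/2 625/16 dx = 3125/32.
  Sum: 5625/32 − 9375/16 + 34375/48 − 3125/8 + 3125/32 = 625/48.
∫_0^5/2 u² dx = 15625/2688, so ||u||_L² = 125*sqrt(42)/336.
∫_0^5/2 (u')² dx = 625/48, so ||u'||_L² = 25*sqrt(3)/12.
Ratio ||u||_L² / ||u'||_L² = 5*sqrt(14)/28.
Sharp Poincaré constant on H^1_0(0, 5/2) is C_P = L/π = 5/(2*π), achieved by sin(2*π/5·x).
A polynomial bump cannot attain the sharp Poincaré constant (only the first sine eigenfunction does), so the ratio is strictly less than C_P, consistent with ||u||_L² ≤ C_P ||u'||_L².


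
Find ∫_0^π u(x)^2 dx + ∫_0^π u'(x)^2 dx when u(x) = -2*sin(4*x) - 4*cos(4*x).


||u||_{H^1(0,π)}^2 = 170*π

u'(x) = 16*sin(4*x) - 8*cos(4*x).
Expand u² and (u')² and integrate term by term on (0, π), using: for integers n ≥ 1, ∫_0^π sin²(nx) dx = ∫_0^π cos²(nx) dx = π/2; for n ≠ n', ∫_0^π sin(nx)sin(n'x) dx = ∫_0^π cos(nx)cos(n'x) dx = 0; and by product-to-sum, ∫_0^π sin(nx)cos(n'x) dx = ½∫_0^π [sin((n+n')x) + sin((n−n')x)] dx, which is 0 when n+n' is even and 2n/(n²−n'²) when n+n' is odd (it need not vanish on (0, π)).
  u² squared terms: (-4)²·∫cos(4x)² dx = 16·π/2 = 8*π;  (-2)²·∫sin(4x)² dx = 4·π/2 = 2*π.
  u² cross terms: 2·(-4)·(-2)·∫cos(4x)·sin(4x) dx = 16·(0) = 0.
  So ∫_0^π u² dx = 8*π + 2*π + 0 = 10*π.
  (u')² squared terms: (-8)²·∫cos(4x)² dx = 64·π/2 = 32*π;  (16)²·∫sin(4x)² dx = 256·π/2 = 128*π.
  (u')² cross terms: 2·(-8)·(16)·∫cos(4x)·sin(4x) dx = -256·(0) = 0.
  So ∫_0^π (u')² dx = 32*π + 128*π + 0 = 160*π.
||u||_{H^1}^2 = (10*π) + (160*π) = 170*π.


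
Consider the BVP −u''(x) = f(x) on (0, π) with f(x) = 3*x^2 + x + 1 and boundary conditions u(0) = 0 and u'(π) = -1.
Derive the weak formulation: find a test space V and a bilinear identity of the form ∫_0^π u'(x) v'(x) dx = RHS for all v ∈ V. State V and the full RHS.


V = {v ∈ H^1(0, π) : v(0) = 0} (test functions vanish at x = 0 where u is specified); weak form: ∫_0^π u'v' dx = ∫_0^π (3*x^2 + x + 1) v dx − v(π) for all v ∈ V.

Multiply both sides by a test function v and integrate from 0 to π:
  ∫_0^π −u''(x) v(x) dx = ∫_0^π f(x) v(x) dx.
Integrate the LHS by parts once:
  ∫_0^π −u'' v dx = −[u'(x) v(x)]_0^π + ∫_0^π u'(x) v'(x) dx.
Thus ∫_0^π u'(x) v'(x) dx = ∫_0^π f(x) v(x) dx + [u'(x) v(x)]_0^π.
Choose V so that boundary terms are either known or forced to vanish.
Mixed BC: u(0) = 0 (Dirichlet) and u'(π) = -1 (Neumann). Define V = {v ∈ H^1(0, π) : v(0) = 0}. Then [u' v]_0^π = u'(π)·v(π) − u'(0)·0 = − v(π).
Weak formulation: find u (satisfying any essential BC) such that ∫_0^π u'(x) v'(x) dx = ∫_0^π f v dx − v(π) for all v ∈ V (Dirichlet at 0 absorbed into V; Neumann datum at x = π contributes the boundary term).
Substituting f(x) = 3*x^2 + x + 1, the right-hand side is ∫_0^π (3*x^2 + x + 1) v dx − v(π).


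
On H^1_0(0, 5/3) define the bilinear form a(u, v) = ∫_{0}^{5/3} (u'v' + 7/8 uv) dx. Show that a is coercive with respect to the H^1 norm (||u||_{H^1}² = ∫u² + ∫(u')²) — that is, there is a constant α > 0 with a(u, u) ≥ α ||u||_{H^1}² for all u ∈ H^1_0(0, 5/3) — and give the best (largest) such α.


α = (175 + 72*π^2)/(8*(25 + 9*π^2))

Coercivity of a(·,·) on H^1_0(0, 5/3) means a(u, u) ≥ α ||u||_{H^1}² for every u ∈ H^1_0.
The interval has length L = 5/3, and Poincaré/coercivity depend only on L. Here a(u, u) = ∫(u')² + (7/8)·∫u².
Here 0 < c = 7/8 < 1. The condition a(u,u) ≥ α||u||_{H^1}² reads (1−α)∫(u')² ≥ (α−c)∫u². Any admissible α is ≤ 1 (rapidly oscillating u have ∫u²/∫(u')² → 0), and α = 1 would force 0 ≥ (1−c)∫u², impossible since c < 1; so 1−α > 0. By the sharp Poincaré inequality on H^1_0 of an interval of length L, ∫(u')² ≥ (π/L)²∫u² with equality for the first sine mode sin(π(x−x₀)/L) (x₀ the left endpoint), so the inequality holds for all u iff (1−α)(π/L)² ≥ α − c, i.e. α ≤ ((π/L)² + c)/((π/L)² + 1) = (1 + c(L/π)²)/(1 + (L/π)²). With (π/L)² = 9*π^2/25 and c = 7/8, the largest admissible constant is α = ((π/L)² + c)/((π/L)² + 1).
Simplifying, α = (175 + 72*π^2)/(8*(25 + 9*π^2)).


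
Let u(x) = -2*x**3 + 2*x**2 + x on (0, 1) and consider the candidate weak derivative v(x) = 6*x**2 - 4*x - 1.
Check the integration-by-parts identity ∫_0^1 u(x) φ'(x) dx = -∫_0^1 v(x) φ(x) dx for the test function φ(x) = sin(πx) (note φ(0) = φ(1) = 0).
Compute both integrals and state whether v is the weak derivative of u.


LHS = -24/π^3, RHS = 24/π^3. No, v is not the weak derivative of u.

u(x) = -2*x**3 + 2*x**2 + x, classical derivative u'(x) = -6*x**2 + 4*x + 1.
φ(x) = sin(πx), so φ'(x) = π*cos(π*x).
Note φ(0) = φ(1) = 0, so the boundary term u·φ vanishes.
LHS = ∫_0^1 u(x) φ'(x) dx = ∫_0^1 (-2*π*x^3*cos(π*x) + 2*π*x^2*cos(π*x) + π*x*cos(π*x)) dx. Term by term:
  ∫_0^1 π*x*cos(π*x) dx = -2/π;  ∫_0^1 -2*π*x^3*cos(π*x) dx = -24/π^3 + 6/π;  ∫_0^1 2*π*x^2*cos(π*x) dx = -4/π.
Sum: -2/π + -24/π^3 + 6/π − 4/π = -24/π^3.
So LHS = -24/π^3.
∫_0^1 v(x) φ(x) dx = ∫_0^1 (6*x^2*sin(π*x) - 4*x*sin(π*x) - sin(π*x)) dx. Term by term:
  ∫_0^1 -sin(π*x) dx = -2/π;  ∫_0^1 -4*x*sin(π*x) dx = -4/π;  ∫_0^1 6*x^2*sin(π*x) dx = -24/π^3 + 6/π.
Sum: -2/π − 4/π + -24/π^3 + 6/π = -24/π^3.
So RHS = -∫_0^1 v(x) φ(x) dx = 24/π^3.
LHS − RHS = -48/π^3 ≠ 0, so the identity fails.
(For a valid weak derivative the identity must hold for EVERY test function, in particular this one. The failure shows v is NOT the weak derivative of u.)
Correct weak derivative would be u'(x) = -6*x**2 + 4*x + 1.


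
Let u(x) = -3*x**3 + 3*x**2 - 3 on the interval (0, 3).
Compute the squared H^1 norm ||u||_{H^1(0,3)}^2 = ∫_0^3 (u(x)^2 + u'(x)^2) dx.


||u||_{H^1}^2 = 47115/14

The H^1 norm (squared) on an interval (0, L) is
  ||u||_{H^1}^2 = ∫_0^L u(x)^2 dx + ∫_0^L u'(x)^2 dx.
Compute u'(x) = -9*x**2 + 6*x.
Then u(x)^2 = 9*x**6 - 18*x**5 + 9*x**4 + 18*x**3 - 18*x**2 + 9 and u'(x)^2 = 81*x**4 - 108*x**3 + 36*x**2.
Integrate each monomial from 0 to 3 using ∫_0^3 c·x^n dx = c·3^(n+1)/(n+1):
  ∫_0^3 u(x)^2 dx = ∫_0^3 (9*x^6 - 18*x^5 + 9*x^4 + 18*x^3 - 18*x^2 + 9) dx. Term by term:
    ∫_0^3 9*x^6 dx = 19683/7;  ∫_0^3 -18*x^5 dx = -2187;  ∫_0^3 9*x^4 dx = 2187/5;
    ∫_0^3 18*x^3 dx = 729/2;  ∫_0^3 -18*x^2 dx = -162;  ∫_0^3 9 dx = 27.
  Sum: 19683/7 − 2187 + 2187/5 + 729/2 − 162 + 27 = 90423/70.
  ∫_0^3 u'(x)^2 dx = ∫_0^3 (81*x^4 - 108*x^3 + 36*x^2) dx. Term by term:
    ∫_0^3 81*x^4 dx = 19683/5;  ∫_0^3 -108*x^3 dx = -2187;  ∫_0^3 36*x^2 dx = 324.
  Sum: 19683/5 − 2187 + 324 = 10368/5.
Adding: ||u||_{H^1}^2 = 90423/70 + 10368/5 = 47115/14.
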